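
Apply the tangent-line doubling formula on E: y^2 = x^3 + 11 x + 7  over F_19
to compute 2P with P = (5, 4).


Doubling: s = (3 x1^2 + a) / (2 y1)
s = (3*5^2 + 11) / (2*4) mod 19 = 6
x3 = s^2 - 2 x1 mod 19 = 6^2 - 2*5 = 7
y3 = s (x1 - x3) - y1 mod 19 = 6 * (5 - 7) - 4 = 3

2P = (7, 3)


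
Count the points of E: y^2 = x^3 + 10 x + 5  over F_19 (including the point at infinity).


For each x in F_19, count y with y^2 = x^3 + 10 x + 5 mod 19:
  x = 0: RHS = 5, y in [9, 10]  -> 2 point(s)
  x = 1: RHS = 16, y in [4, 15]  -> 2 point(s)
  x = 3: RHS = 5, y in [9, 10]  -> 2 point(s)
  x = 5: RHS = 9, y in [3, 16]  -> 2 point(s)
  x = 7: RHS = 0, y in [0]  -> 1 point(s)
  x = 9: RHS = 7, y in [8, 11]  -> 2 point(s)
  x = 14: RHS = 1, y in [1, 18]  -> 2 point(s)
  x = 16: RHS = 5, y in [9, 10]  -> 2 point(s)
Affine points: 15. Add the point at infinity: total = 16.

#E(F_19) = 16


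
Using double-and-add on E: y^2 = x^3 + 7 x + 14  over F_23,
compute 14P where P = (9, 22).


k = 14 = 1110_2 (binary, LSB first: 0111)
Double-and-add from P = (9, 22):
  bit 0 = 0: acc unchanged = O
  bit 1 = 1: acc = O + (13, 18) = (13, 18)
  bit 2 = 1: acc = (13, 18) + (5, 17) = (14, 2)
  bit 3 = 1: acc = (14, 2) + (22, 11) = (3, 19)

14P = (3, 19)


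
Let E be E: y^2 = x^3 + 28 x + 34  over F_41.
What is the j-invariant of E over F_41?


Delta = -16(4 a^3 + 27 b^2) mod 41 = 7
-1728 * (4 a)^3 = -1728 * (4*28)^3 mod 41 = 32
j = 32 * 7^(-1) mod 41 = 28

j = 28 (mod 41)


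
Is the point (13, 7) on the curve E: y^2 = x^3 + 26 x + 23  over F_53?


Check whether y^2 = x^3 + 26 x + 23 (mod 53) for (x, y) = (13, 7).
LHS: y^2 = 7^2 mod 53 = 49
RHS: x^3 + 26 x + 23 = 13^3 + 26*13 + 23 mod 53 = 14
LHS != RHS

No, not on the curve


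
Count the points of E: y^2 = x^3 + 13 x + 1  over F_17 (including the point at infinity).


For each x in F_17, count y with y^2 = x^3 + 13 x + 1 mod 17:
  x = 0: RHS = 1, y in [1, 16]  -> 2 point(s)
  x = 1: RHS = 15, y in [7, 10]  -> 2 point(s)
  x = 2: RHS = 1, y in [1, 16]  -> 2 point(s)
  x = 3: RHS = 16, y in [4, 13]  -> 2 point(s)
  x = 4: RHS = 15, y in [7, 10]  -> 2 point(s)
  x = 5: RHS = 4, y in [2, 15]  -> 2 point(s)
  x = 10: RHS = 9, y in [3, 14]  -> 2 point(s)
  x = 11: RHS = 13, y in [8, 9]  -> 2 point(s)
  x = 12: RHS = 15, y in [7, 10]  -> 2 point(s)
  x = 13: RHS = 4, y in [2, 15]  -> 2 point(s)
  x = 15: RHS = 1, y in [1, 16]  -> 2 point(s)
  x = 16: RHS = 4, y in [2, 15]  -> 2 point(s)
Affine points: 24. Add the point at infinity: total = 25.

#E(F_17) = 25


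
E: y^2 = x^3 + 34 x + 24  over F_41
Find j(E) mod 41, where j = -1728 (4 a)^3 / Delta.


Delta = -16(4 a^3 + 27 b^2) mod 41 = 14
-1728 * (4 a)^3 = -1728 * (4*34)^3 mod 41 = 20
j = 20 * 14^(-1) mod 41 = 19

j = 19 (mod 41)


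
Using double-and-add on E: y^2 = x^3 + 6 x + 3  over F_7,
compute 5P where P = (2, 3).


k = 5 = 101_2 (binary, LSB first: 101)
Double-and-add from P = (2, 3):
  bit 0 = 1: acc = O + (2, 3) = (2, 3)
  bit 1 = 0: acc unchanged = (2, 3)
  bit 2 = 1: acc = (2, 3) + (5, 5) = (2, 4)

5P = (2, 4)


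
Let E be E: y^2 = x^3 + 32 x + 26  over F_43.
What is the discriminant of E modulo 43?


4 a^3 + 27 b^2 = 4*32^3 + 27*26^2 = 131072 + 18252 = 149324
Delta = -16 * (149324) = -2389184
Delta mod 43 = 25

Delta = 25 (mod 43)


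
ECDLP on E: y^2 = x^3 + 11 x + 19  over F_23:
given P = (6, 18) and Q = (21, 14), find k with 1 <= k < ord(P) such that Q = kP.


Enumerate multiples of P until we hit Q = (21, 14):
  1P = (6, 18)
  2P = (13, 17)
  3P = (12, 19)
  4P = (21, 14)
Match found at i = 4.

k = 4


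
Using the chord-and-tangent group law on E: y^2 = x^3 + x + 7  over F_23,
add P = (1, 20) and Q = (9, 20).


P != Q, so use the chord formula.
s = (y2 - y1) / (x2 - x1) = (0) / (8) mod 23 = 0
x3 = s^2 - x1 - x2 mod 23 = 0^2 - 1 - 9 = 13
y3 = s (x1 - x3) - y1 mod 23 = 0 * (1 - 13) - 20 = 3

P + Q = (13, 3)


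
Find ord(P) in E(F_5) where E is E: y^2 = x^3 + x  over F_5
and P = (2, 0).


Compute successive multiples of P until we hit O:
  1P = (2, 0)
  2P = O

ord(P) = 2


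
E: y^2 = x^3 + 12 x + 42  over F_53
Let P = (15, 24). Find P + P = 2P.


Doubling: s = (3 x1^2 + a) / (2 y1)
s = (3*15^2 + 12) / (2*24) mod 53 = 11
x3 = s^2 - 2 x1 mod 53 = 11^2 - 2*15 = 38
y3 = s (x1 - x3) - y1 mod 53 = 11 * (15 - 38) - 24 = 41

2P = (38, 41)


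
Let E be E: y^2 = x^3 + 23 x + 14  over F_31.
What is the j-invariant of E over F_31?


Delta = -16(4 a^3 + 27 b^2) mod 31 = 21
-1728 * (4 a)^3 = -1728 * (4*23)^3 mod 31 = 23
j = 23 * 21^(-1) mod 31 = 7

j = 7 (mod 31)


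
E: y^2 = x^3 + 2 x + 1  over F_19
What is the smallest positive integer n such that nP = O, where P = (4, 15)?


Compute successive multiples of P until we hit O:
  1P = (4, 15)
  2P = (18, 6)
  3P = (1, 17)
  4P = (6, 18)
  5P = (16, 5)
  6P = (15, 10)
  7P = (9, 8)
  8P = (11, 10)
  ... (continuing to 27P)
  27P = O

ord(P) = 27


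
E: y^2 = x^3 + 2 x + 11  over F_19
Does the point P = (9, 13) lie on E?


Check whether y^2 = x^3 + 2 x + 11 (mod 19) for (x, y) = (9, 13).
LHS: y^2 = 13^2 mod 19 = 17
RHS: x^3 + 2 x + 11 = 9^3 + 2*9 + 11 mod 19 = 17
LHS = RHS

Yes, on the curve


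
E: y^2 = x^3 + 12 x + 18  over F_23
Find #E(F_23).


For each x in F_23, count y with y^2 = x^3 + 12 x + 18 mod 23:
  x = 0: RHS = 18, y in [8, 15]  -> 2 point(s)
  x = 1: RHS = 8, y in [10, 13]  -> 2 point(s)
  x = 2: RHS = 4, y in [2, 21]  -> 2 point(s)
  x = 3: RHS = 12, y in [9, 14]  -> 2 point(s)
  x = 7: RHS = 8, y in [10, 13]  -> 2 point(s)
  x = 9: RHS = 4, y in [2, 21]  -> 2 point(s)
  x = 11: RHS = 9, y in [3, 20]  -> 2 point(s)
  x = 12: RHS = 4, y in [2, 21]  -> 2 point(s)
  x = 13: RHS = 2, y in [5, 18]  -> 2 point(s)
  x = 14: RHS = 9, y in [3, 20]  -> 2 point(s)
  x = 15: RHS = 8, y in [10, 13]  -> 2 point(s)
  x = 17: RHS = 6, y in [11, 12]  -> 2 point(s)
  x = 20: RHS = 1, y in [1, 22]  -> 2 point(s)
  x = 21: RHS = 9, y in [3, 20]  -> 2 point(s)
Affine points: 28. Add the point at infinity: total = 29.

#E(F_23) = 29


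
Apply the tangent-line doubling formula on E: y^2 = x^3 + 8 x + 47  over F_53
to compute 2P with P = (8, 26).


Doubling: s = (3 x1^2 + a) / (2 y1)
s = (3*8^2 + 8) / (2*26) mod 53 = 12
x3 = s^2 - 2 x1 mod 53 = 12^2 - 2*8 = 22
y3 = s (x1 - x3) - y1 mod 53 = 12 * (8 - 22) - 26 = 18

2P = (22, 18)


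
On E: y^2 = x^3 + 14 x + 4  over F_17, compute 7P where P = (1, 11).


k = 7 = 111_2 (binary, LSB first: 111)
Double-and-add from P = (1, 11):
  bit 0 = 1: acc = O + (1, 11) = (1, 11)
  bit 1 = 1: acc = (1, 11) + (15, 6) = (0, 2)
  bit 2 = 1: acc = (0, 2) + (12, 9) = (9, 14)

7P = (9, 14)


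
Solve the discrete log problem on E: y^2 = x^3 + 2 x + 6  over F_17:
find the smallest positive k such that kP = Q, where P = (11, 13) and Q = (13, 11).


Enumerate multiples of P until we hit Q = (13, 11):
  1P = (11, 13)
  2P = (13, 6)
  3P = (1, 3)
  4P = (6, 9)
  5P = (2, 1)
  6P = (2, 16)
  7P = (6, 8)
  8P = (1, 14)
  9P = (13, 11)
Match found at i = 9.

k = 9


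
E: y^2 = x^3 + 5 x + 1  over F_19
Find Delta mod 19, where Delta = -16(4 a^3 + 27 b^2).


4 a^3 + 27 b^2 = 4*5^3 + 27*1^2 = 500 + 27 = 527
Delta = -16 * (527) = -8432
Delta mod 19 = 4

Delta = 4 (mod 19)


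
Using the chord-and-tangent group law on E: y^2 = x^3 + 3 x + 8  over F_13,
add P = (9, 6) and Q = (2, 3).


P != Q, so use the chord formula.
s = (y2 - y1) / (x2 - x1) = (10) / (6) mod 13 = 6
x3 = s^2 - x1 - x2 mod 13 = 6^2 - 9 - 2 = 12
y3 = s (x1 - x3) - y1 mod 13 = 6 * (9 - 12) - 6 = 2

P + Q = (12, 2)


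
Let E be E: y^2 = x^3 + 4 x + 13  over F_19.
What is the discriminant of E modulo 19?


4 a^3 + 27 b^2 = 4*4^3 + 27*13^2 = 256 + 4563 = 4819
Delta = -16 * (4819) = -77104
Delta mod 19 = 17

Delta = 17 (mod 19)


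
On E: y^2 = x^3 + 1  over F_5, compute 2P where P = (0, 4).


Doubling: s = (3 x1^2 + a) / (2 y1)
s = (3*0^2 + 0) / (2*4) mod 5 = 0
x3 = s^2 - 2 x1 mod 5 = 0^2 - 2*0 = 0
y3 = s (x1 - x3) - y1 mod 5 = 0 * (0 - 0) - 4 = 1

2P = (0, 1)


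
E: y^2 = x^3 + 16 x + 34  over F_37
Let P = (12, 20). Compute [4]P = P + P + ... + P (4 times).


k = 4 = 100_2 (binary, LSB first: 001)
Double-and-add from P = (12, 20):
  bit 0 = 0: acc unchanged = O
  bit 1 = 0: acc unchanged = O
  bit 2 = 1: acc = O + (18, 7) = (18, 7)

4P = (18, 7)


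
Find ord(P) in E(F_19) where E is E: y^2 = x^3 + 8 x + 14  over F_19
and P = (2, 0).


Compute successive multiples of P until we hit O:
  1P = (2, 0)
  2P = O

ord(P) = 2


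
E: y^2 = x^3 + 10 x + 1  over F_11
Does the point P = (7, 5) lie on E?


Check whether y^2 = x^3 + 10 x + 1 (mod 11) for (x, y) = (7, 5).
LHS: y^2 = 5^2 mod 11 = 3
RHS: x^3 + 10 x + 1 = 7^3 + 10*7 + 1 mod 11 = 7
LHS != RHS

No, not on the curve


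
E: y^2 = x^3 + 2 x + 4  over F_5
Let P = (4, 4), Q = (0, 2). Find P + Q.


P != Q, so use the chord formula.
s = (y2 - y1) / (x2 - x1) = (3) / (1) mod 5 = 3
x3 = s^2 - x1 - x2 mod 5 = 3^2 - 4 - 0 = 0
y3 = s (x1 - x3) - y1 mod 5 = 3 * (4 - 0) - 4 = 3

P + Q = (0, 3)


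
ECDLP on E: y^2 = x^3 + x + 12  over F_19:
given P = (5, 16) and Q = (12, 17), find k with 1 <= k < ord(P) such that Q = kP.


Enumerate multiples of P until we hit Q = (12, 17):
  1P = (5, 16)
  2P = (9, 3)
  3P = (12, 2)
  4P = (6, 5)
  5P = (15, 18)
  6P = (15, 1)
  7P = (6, 14)
  8P = (12, 17)
Match found at i = 8.

k = 8


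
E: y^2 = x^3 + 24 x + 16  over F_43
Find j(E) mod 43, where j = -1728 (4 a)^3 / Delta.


Delta = -16(4 a^3 + 27 b^2) mod 43 = 36
-1728 * (4 a)^3 = -1728 * (4*24)^3 mod 43 = 41
j = 41 * 36^(-1) mod 43 = 31

j = 31 (mod 43)


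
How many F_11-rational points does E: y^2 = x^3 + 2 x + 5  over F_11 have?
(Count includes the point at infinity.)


For each x in F_11, count y with y^2 = x^3 + 2 x + 5 mod 11:
  x = 0: RHS = 5, y in [4, 7]  -> 2 point(s)
  x = 3: RHS = 5, y in [4, 7]  -> 2 point(s)
  x = 4: RHS = 0, y in [0]  -> 1 point(s)
  x = 8: RHS = 5, y in [4, 7]  -> 2 point(s)
  x = 9: RHS = 4, y in [2, 9]  -> 2 point(s)
Affine points: 9. Add the point at infinity: total = 10.

#E(F_11) = 10


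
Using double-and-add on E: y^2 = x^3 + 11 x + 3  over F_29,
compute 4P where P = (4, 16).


k = 4 = 100_2 (binary, LSB first: 001)
Double-and-add from P = (4, 16):
  bit 0 = 0: acc unchanged = O
  bit 1 = 0: acc unchanged = O
  bit 2 = 1: acc = O + (15, 18) = (15, 18)

4P = (15, 18)


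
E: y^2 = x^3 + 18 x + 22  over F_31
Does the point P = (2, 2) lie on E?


Check whether y^2 = x^3 + 18 x + 22 (mod 31) for (x, y) = (2, 2).
LHS: y^2 = 2^2 mod 31 = 4
RHS: x^3 + 18 x + 22 = 2^3 + 18*2 + 22 mod 31 = 4
LHS = RHS

Yes, on the curve


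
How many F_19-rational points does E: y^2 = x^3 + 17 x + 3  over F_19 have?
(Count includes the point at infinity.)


For each x in F_19, count y with y^2 = x^3 + 17 x + 3 mod 19:
  x = 2: RHS = 7, y in [8, 11]  -> 2 point(s)
  x = 3: RHS = 5, y in [9, 10]  -> 2 point(s)
  x = 5: RHS = 4, y in [2, 17]  -> 2 point(s)
  x = 6: RHS = 17, y in [6, 13]  -> 2 point(s)
  x = 7: RHS = 9, y in [3, 16]  -> 2 point(s)
  x = 8: RHS = 5, y in [9, 10]  -> 2 point(s)
  x = 9: RHS = 11, y in [7, 12]  -> 2 point(s)
  x = 11: RHS = 1, y in [1, 18]  -> 2 point(s)
  x = 12: RHS = 16, y in [4, 15]  -> 2 point(s)
  x = 15: RHS = 4, y in [2, 17]  -> 2 point(s)
  x = 16: RHS = 1, y in [1, 18]  -> 2 point(s)
  x = 18: RHS = 4, y in [2, 17]  -> 2 point(s)
Affine points: 24. Add the point at infinity: total = 25.

#E(F_19) = 25


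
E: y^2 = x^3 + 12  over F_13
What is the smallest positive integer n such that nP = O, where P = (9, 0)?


Compute successive multiples of P until we hit O:
  1P = (9, 0)
  2P = O

ord(P) = 2


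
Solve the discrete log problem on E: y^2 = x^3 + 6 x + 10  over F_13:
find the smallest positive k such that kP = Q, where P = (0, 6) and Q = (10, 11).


Enumerate multiples of P until we hit Q = (10, 11):
  1P = (0, 6)
  2P = (10, 2)
  3P = (12, 4)
  4P = (5, 10)
  5P = (5, 3)
  6P = (12, 9)
  7P = (10, 11)
Match found at i = 7.

k = 7


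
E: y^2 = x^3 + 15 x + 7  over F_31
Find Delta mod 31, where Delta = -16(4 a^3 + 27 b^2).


4 a^3 + 27 b^2 = 4*15^3 + 27*7^2 = 13500 + 1323 = 14823
Delta = -16 * (14823) = -237168
Delta mod 31 = 13

Delta = 13 (mod 31)


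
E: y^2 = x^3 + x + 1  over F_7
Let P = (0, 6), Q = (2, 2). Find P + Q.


P != Q, so use the chord formula.
s = (y2 - y1) / (x2 - x1) = (3) / (2) mod 7 = 5
x3 = s^2 - x1 - x2 mod 7 = 5^2 - 0 - 2 = 2
y3 = s (x1 - x3) - y1 mod 7 = 5 * (0 - 2) - 6 = 5

P + Q = (2, 5)


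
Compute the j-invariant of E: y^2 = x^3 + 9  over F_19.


Delta = -16(4 a^3 + 27 b^2) mod 19 = 6
-1728 * (4 a)^3 = -1728 * (4*0)^3 mod 19 = 0
j = 0 * 6^(-1) mod 19 = 0

j = 0 (mod 19)


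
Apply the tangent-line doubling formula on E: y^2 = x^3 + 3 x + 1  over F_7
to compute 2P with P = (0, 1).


Doubling: s = (3 x1^2 + a) / (2 y1)
s = (3*0^2 + 3) / (2*1) mod 7 = 5
x3 = s^2 - 2 x1 mod 7 = 5^2 - 2*0 = 4
y3 = s (x1 - x3) - y1 mod 7 = 5 * (0 - 4) - 1 = 0

2P = (4, 0)


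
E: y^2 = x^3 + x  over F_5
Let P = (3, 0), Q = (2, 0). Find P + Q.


P != Q, so use the chord formula.
s = (y2 - y1) / (x2 - x1) = (0) / (4) mod 5 = 0
x3 = s^2 - x1 - x2 mod 5 = 0^2 - 3 - 2 = 0
y3 = s (x1 - x3) - y1 mod 5 = 0 * (3 - 0) - 0 = 0

P + Q = (0, 0)


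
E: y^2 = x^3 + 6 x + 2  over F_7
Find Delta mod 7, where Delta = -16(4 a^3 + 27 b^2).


4 a^3 + 27 b^2 = 4*6^3 + 27*2^2 = 864 + 108 = 972
Delta = -16 * (972) = -15552
Delta mod 7 = 2

Delta = 2 (mod 7)


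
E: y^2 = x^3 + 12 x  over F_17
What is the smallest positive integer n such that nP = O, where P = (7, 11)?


Compute successive multiples of P until we hit O:
  1P = (7, 11)
  2P = (16, 2)
  3P = (12, 11)
  4P = (15, 6)
  5P = (10, 10)
  6P = (2, 10)
  7P = (6, 13)
  8P = (8, 8)
  ... (continuing to 26P)
  26P = O

ord(P) = 26


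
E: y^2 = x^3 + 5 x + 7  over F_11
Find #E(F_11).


For each x in F_11, count y with y^2 = x^3 + 5 x + 7 mod 11:
  x = 2: RHS = 3, y in [5, 6]  -> 2 point(s)
  x = 3: RHS = 5, y in [4, 7]  -> 2 point(s)
  x = 4: RHS = 3, y in [5, 6]  -> 2 point(s)
  x = 5: RHS = 3, y in [5, 6]  -> 2 point(s)
  x = 6: RHS = 0, y in [0]  -> 1 point(s)
  x = 7: RHS = 0, y in [0]  -> 1 point(s)
  x = 8: RHS = 9, y in [3, 8]  -> 2 point(s)
  x = 9: RHS = 0, y in [0]  -> 1 point(s)
  x = 10: RHS = 1, y in [1, 10]  -> 2 point(s)
Affine points: 15. Add the point at infinity: total = 16.

#E(F_11) = 16


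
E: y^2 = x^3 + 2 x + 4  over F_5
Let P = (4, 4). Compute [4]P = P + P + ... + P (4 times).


k = 4 = 100_2 (binary, LSB first: 001)
Double-and-add from P = (4, 4):
  bit 0 = 0: acc unchanged = O
  bit 1 = 0: acc unchanged = O
  bit 2 = 1: acc = O + (0, 3) = (0, 3)

4P = (0, 3)


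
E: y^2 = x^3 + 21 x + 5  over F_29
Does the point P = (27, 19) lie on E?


Check whether y^2 = x^3 + 21 x + 5 (mod 29) for (x, y) = (27, 19).
LHS: y^2 = 19^2 mod 29 = 13
RHS: x^3 + 21 x + 5 = 27^3 + 21*27 + 5 mod 29 = 13
LHS = RHS

Yes, on the curve


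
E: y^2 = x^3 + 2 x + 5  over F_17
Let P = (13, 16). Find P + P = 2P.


Doubling: s = (3 x1^2 + a) / (2 y1)
s = (3*13^2 + 2) / (2*16) mod 17 = 9
x3 = s^2 - 2 x1 mod 17 = 9^2 - 2*13 = 4
y3 = s (x1 - x3) - y1 mod 17 = 9 * (13 - 4) - 16 = 14

2P = (4, 14)


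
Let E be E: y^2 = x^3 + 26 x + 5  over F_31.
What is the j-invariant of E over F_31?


Delta = -16(4 a^3 + 27 b^2) mod 31 = 21
-1728 * (4 a)^3 = -1728 * (4*26)^3 mod 31 = 15
j = 15 * 21^(-1) mod 31 = 14

j = 14 (mod 31)


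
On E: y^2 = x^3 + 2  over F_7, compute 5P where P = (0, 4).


k = 5 = 101_2 (binary, LSB first: 101)
Double-and-add from P = (0, 4):
  bit 0 = 1: acc = O + (0, 4) = (0, 4)
  bit 1 = 0: acc unchanged = (0, 4)
  bit 2 = 1: acc = (0, 4) + (0, 4) = (0, 3)

5P = (0, 3)


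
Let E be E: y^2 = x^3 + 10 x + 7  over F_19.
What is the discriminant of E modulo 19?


4 a^3 + 27 b^2 = 4*10^3 + 27*7^2 = 4000 + 1323 = 5323
Delta = -16 * (5323) = -85168
Delta mod 19 = 9

Delta = 9 (mod 19)


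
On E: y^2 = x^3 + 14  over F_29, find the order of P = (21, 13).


Compute successive multiples of P until we hit O:
  1P = (21, 13)
  2P = (23, 28)
  3P = (5, 20)
  4P = (28, 10)
  5P = (8, 27)
  6P = (13, 23)
  7P = (2, 14)
  8P = (15, 5)
  ... (continuing to 30P)
  30P = O

ord(P) = 30


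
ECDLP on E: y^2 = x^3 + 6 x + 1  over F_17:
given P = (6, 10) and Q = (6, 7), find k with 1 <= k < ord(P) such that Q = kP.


Enumerate multiples of P until we hit Q = (6, 7):
  1P = (6, 10)
  2P = (4, 15)
  3P = (9, 6)
  4P = (0, 16)
  5P = (12, 13)
  6P = (12, 4)
  7P = (0, 1)
  8P = (9, 11)
  9P = (4, 2)
  10P = (6, 7)
Match found at i = 10.

k = 10


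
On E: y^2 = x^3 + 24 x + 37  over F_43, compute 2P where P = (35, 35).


Doubling: s = (3 x1^2 + a) / (2 y1)
s = (3*35^2 + 24) / (2*35) mod 43 = 8
x3 = s^2 - 2 x1 mod 43 = 8^2 - 2*35 = 37
y3 = s (x1 - x3) - y1 mod 43 = 8 * (35 - 37) - 35 = 35

2P = (37, 35)


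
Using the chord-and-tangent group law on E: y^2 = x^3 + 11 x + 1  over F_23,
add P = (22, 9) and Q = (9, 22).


P != Q, so use the chord formula.
s = (y2 - y1) / (x2 - x1) = (13) / (10) mod 23 = 22
x3 = s^2 - x1 - x2 mod 23 = 22^2 - 22 - 9 = 16
y3 = s (x1 - x3) - y1 mod 23 = 22 * (22 - 16) - 9 = 8

P + Q = (16, 8)


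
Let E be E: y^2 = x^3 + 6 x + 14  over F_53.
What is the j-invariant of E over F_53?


Delta = -16(4 a^3 + 27 b^2) mod 53 = 31
-1728 * (4 a)^3 = -1728 * (4*6)^3 mod 53 = 23
j = 23 * 31^(-1) mod 53 = 11

j = 11 (mod 53)


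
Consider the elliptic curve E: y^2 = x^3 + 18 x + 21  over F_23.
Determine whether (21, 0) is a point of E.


Check whether y^2 = x^3 + 18 x + 21 (mod 23) for (x, y) = (21, 0).
LHS: y^2 = 0^2 mod 23 = 0
RHS: x^3 + 18 x + 21 = 21^3 + 18*21 + 21 mod 23 = 0
LHS = RHS

Yes, on the curve


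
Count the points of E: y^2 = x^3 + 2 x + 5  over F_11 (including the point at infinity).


For each x in F_11, count y with y^2 = x^3 + 2 x + 5 mod 11:
  x = 0: RHS = 5, y in [4, 7]  -> 2 point(s)
  x = 3: RHS = 5, y in [4, 7]  -> 2 point(s)
  x = 4: RHS = 0, y in [0]  -> 1 point(s)
  x = 8: RHS = 5, y in [4, 7]  -> 2 point(s)
  x = 9: RHS = 4, y in [2, 9]  -> 2 point(s)
Affine points: 9. Add the point at infinity: total = 10.

#E(F_11) = 10


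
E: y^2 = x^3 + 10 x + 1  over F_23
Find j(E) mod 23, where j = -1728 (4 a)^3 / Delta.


Delta = -16(4 a^3 + 27 b^2) mod 23 = 14
-1728 * (4 a)^3 = -1728 * (4*10)^3 mod 23 = 4
j = 4 * 14^(-1) mod 23 = 20

j = 20 (mod 23)


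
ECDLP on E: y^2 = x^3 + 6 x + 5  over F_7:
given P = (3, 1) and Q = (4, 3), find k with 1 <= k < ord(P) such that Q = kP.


Enumerate multiples of P until we hit Q = (4, 3):
  1P = (3, 1)
  2P = (2, 5)
  3P = (4, 3)
Match found at i = 3.

k = 3


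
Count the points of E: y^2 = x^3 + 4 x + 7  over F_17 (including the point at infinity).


For each x in F_17, count y with y^2 = x^3 + 4 x + 7 mod 17:
  x = 4: RHS = 2, y in [6, 11]  -> 2 point(s)
  x = 5: RHS = 16, y in [4, 13]  -> 2 point(s)
  x = 6: RHS = 9, y in [3, 14]  -> 2 point(s)
  x = 7: RHS = 4, y in [2, 15]  -> 2 point(s)
  x = 12: RHS = 15, y in [7, 10]  -> 2 point(s)
  x = 14: RHS = 2, y in [6, 11]  -> 2 point(s)
  x = 15: RHS = 8, y in [5, 12]  -> 2 point(s)
  x = 16: RHS = 2, y in [6, 11]  -> 2 point(s)
Affine points: 16. Add the point at infinity: total = 17.

#E(F_17) = 17


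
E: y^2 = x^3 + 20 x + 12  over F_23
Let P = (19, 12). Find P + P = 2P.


Doubling: s = (3 x1^2 + a) / (2 y1)
s = (3*19^2 + 20) / (2*12) mod 23 = 22
x3 = s^2 - 2 x1 mod 23 = 22^2 - 2*19 = 9
y3 = s (x1 - x3) - y1 mod 23 = 22 * (19 - 9) - 12 = 1

2P = (9, 1)


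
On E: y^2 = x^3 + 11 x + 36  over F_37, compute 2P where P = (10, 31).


k = 2 = 10_2 (binary, LSB first: 01)
Double-and-add from P = (10, 31):
  bit 0 = 0: acc unchanged = O
  bit 1 = 1: acc = O + (7, 30) = (7, 30)

2P = (7, 30)


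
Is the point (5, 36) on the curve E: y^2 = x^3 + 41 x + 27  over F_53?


Check whether y^2 = x^3 + 41 x + 27 (mod 53) for (x, y) = (5, 36).
LHS: y^2 = 36^2 mod 53 = 24
RHS: x^3 + 41 x + 27 = 5^3 + 41*5 + 27 mod 53 = 39
LHS != RHS

No, not on the curve


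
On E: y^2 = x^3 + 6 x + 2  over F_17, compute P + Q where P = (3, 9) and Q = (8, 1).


P != Q, so use the chord formula.
s = (y2 - y1) / (x2 - x1) = (9) / (5) mod 17 = 12
x3 = s^2 - x1 - x2 mod 17 = 12^2 - 3 - 8 = 14
y3 = s (x1 - x3) - y1 mod 17 = 12 * (3 - 14) - 9 = 12

P + Q = (14, 12)


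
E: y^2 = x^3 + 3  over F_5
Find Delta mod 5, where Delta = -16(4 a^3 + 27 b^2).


4 a^3 + 27 b^2 = 4*0^3 + 27*3^2 = 0 + 243 = 243
Delta = -16 * (243) = -3888
Delta mod 5 = 2

Delta = 2 (mod 5)


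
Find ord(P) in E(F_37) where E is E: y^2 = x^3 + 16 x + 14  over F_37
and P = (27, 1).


Compute successive multiples of P until we hit O:
  1P = (27, 1)
  2P = (9, 31)
  3P = (12, 11)
  4P = (19, 6)
  5P = (7, 5)
  6P = (6, 17)
  7P = (5, 21)
  8P = (15, 15)
  ... (continuing to 20P)
  20P = O

ord(P) = 20


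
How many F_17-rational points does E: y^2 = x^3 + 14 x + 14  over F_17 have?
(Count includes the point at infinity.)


For each x in F_17, count y with y^2 = x^3 + 14 x + 14 mod 17:
  x = 2: RHS = 16, y in [4, 13]  -> 2 point(s)
  x = 3: RHS = 15, y in [7, 10]  -> 2 point(s)
  x = 4: RHS = 15, y in [7, 10]  -> 2 point(s)
  x = 6: RHS = 8, y in [5, 12]  -> 2 point(s)
  x = 7: RHS = 13, y in [8, 9]  -> 2 point(s)
  x = 8: RHS = 9, y in [3, 14]  -> 2 point(s)
  x = 9: RHS = 2, y in [6, 11]  -> 2 point(s)
  x = 10: RHS = 15, y in [7, 10]  -> 2 point(s)
  x = 13: RHS = 13, y in [8, 9]  -> 2 point(s)
  x = 14: RHS = 13, y in [8, 9]  -> 2 point(s)
  x = 16: RHS = 16, y in [4, 13]  -> 2 point(s)
Affine points: 22. Add the point at infinity: total = 23.

#E(F_17) = 23


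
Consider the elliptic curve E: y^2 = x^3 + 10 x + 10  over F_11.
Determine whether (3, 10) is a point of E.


Check whether y^2 = x^3 + 10 x + 10 (mod 11) for (x, y) = (3, 10).
LHS: y^2 = 10^2 mod 11 = 1
RHS: x^3 + 10 x + 10 = 3^3 + 10*3 + 10 mod 11 = 1
LHS = RHS

Yes, on the curve


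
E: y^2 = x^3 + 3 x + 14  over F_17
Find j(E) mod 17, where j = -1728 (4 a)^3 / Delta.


Delta = -16(4 a^3 + 27 b^2) mod 17 = 11
-1728 * (4 a)^3 = -1728 * (4*3)^3 mod 17 = 15
j = 15 * 11^(-1) mod 17 = 6

j = 6 (mod 17)


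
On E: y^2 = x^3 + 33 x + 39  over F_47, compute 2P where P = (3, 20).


Doubling: s = (3 x1^2 + a) / (2 y1)
s = (3*3^2 + 33) / (2*20) mod 47 = 25
x3 = s^2 - 2 x1 mod 47 = 25^2 - 2*3 = 8
y3 = s (x1 - x3) - y1 mod 47 = 25 * (3 - 8) - 20 = 43

2P = (8, 43)


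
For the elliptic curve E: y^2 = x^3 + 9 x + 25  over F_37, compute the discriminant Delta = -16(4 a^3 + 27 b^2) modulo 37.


4 a^3 + 27 b^2 = 4*9^3 + 27*25^2 = 2916 + 16875 = 19791
Delta = -16 * (19791) = -316656
Delta mod 37 = 27

Delta = 27 (mod 37)


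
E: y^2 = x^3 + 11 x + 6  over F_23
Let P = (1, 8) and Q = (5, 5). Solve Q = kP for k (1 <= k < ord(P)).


Enumerate multiples of P until we hit Q = (5, 5):
  1P = (1, 8)
  2P = (2, 17)
  3P = (9, 12)
  4P = (19, 6)
  5P = (5, 18)
  6P = (6, 14)
  7P = (11, 3)
  8P = (17, 0)
  9P = (11, 20)
  10P = (6, 9)
  11P = (5, 5)
Match found at i = 11.

k = 11


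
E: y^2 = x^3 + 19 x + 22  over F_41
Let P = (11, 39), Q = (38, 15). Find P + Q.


P != Q, so use the chord formula.
s = (y2 - y1) / (x2 - x1) = (17) / (27) mod 41 = 31
x3 = s^2 - x1 - x2 mod 41 = 31^2 - 11 - 38 = 10
y3 = s (x1 - x3) - y1 mod 41 = 31 * (11 - 10) - 39 = 33

P + Q = (10, 33)


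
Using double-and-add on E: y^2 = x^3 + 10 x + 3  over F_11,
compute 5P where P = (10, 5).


k = 5 = 101_2 (binary, LSB first: 101)
Double-and-add from P = (10, 5):
  bit 0 = 1: acc = O + (10, 5) = (10, 5)
  bit 1 = 0: acc unchanged = (10, 5)
  bit 2 = 1: acc = (10, 5) + (3, 7) = (1, 5)

5P = (1, 5)


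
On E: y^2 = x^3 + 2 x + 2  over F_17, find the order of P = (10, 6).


Compute successive multiples of P until we hit O:
  1P = (10, 6)
  2P = (16, 13)
  3P = (7, 6)
  4P = (0, 11)
  5P = (3, 16)
  6P = (5, 16)
  7P = (6, 3)
  8P = (9, 16)
  ... (continuing to 19P)
  19P = O

ord(P) = 19


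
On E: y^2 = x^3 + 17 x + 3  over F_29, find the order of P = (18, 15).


Compute successive multiples of P until we hit O:
  1P = (18, 15)
  2P = (2, 4)
  3P = (8, 10)
  4P = (25, 25)
  5P = (20, 7)
  6P = (7, 28)
  7P = (3, 20)
  8P = (21, 15)
  ... (continuing to 29P)
  29P = O

ord(P) = 29


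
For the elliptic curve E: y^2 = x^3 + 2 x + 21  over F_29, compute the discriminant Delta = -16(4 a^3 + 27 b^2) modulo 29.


4 a^3 + 27 b^2 = 4*2^3 + 27*21^2 = 32 + 11907 = 11939
Delta = -16 * (11939) = -191024
Delta mod 29 = 28

Delta = 28 (mod 29)


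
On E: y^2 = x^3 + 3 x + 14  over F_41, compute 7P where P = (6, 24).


k = 7 = 111_2 (binary, LSB first: 111)
Double-and-add from P = (6, 24):
  bit 0 = 1: acc = O + (6, 24) = (6, 24)
  bit 1 = 1: acc = (6, 24) + (6, 17) = O
  bit 2 = 1: acc = O + (6, 24) = (6, 24)

7P = (6, 24)


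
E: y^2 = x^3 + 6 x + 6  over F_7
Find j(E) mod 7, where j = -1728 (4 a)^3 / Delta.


Delta = -16(4 a^3 + 27 b^2) mod 7 = 3
-1728 * (4 a)^3 = -1728 * (4*6)^3 mod 7 = 6
j = 6 * 3^(-1) mod 7 = 2

j = 2 (mod 7)


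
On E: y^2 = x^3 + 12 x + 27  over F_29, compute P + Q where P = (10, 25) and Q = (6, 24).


P != Q, so use the chord formula.
s = (y2 - y1) / (x2 - x1) = (28) / (25) mod 29 = 22
x3 = s^2 - x1 - x2 mod 29 = 22^2 - 10 - 6 = 4
y3 = s (x1 - x3) - y1 mod 29 = 22 * (10 - 4) - 25 = 20

P + Q = (4, 20)


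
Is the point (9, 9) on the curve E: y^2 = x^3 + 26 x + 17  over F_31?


Check whether y^2 = x^3 + 26 x + 17 (mod 31) for (x, y) = (9, 9).
LHS: y^2 = 9^2 mod 31 = 19
RHS: x^3 + 26 x + 17 = 9^3 + 26*9 + 17 mod 31 = 19
LHS = RHS

Yes, on the curve


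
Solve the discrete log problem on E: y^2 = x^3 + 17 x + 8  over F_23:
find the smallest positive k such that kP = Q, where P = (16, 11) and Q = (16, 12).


Enumerate multiples of P until we hit Q = (16, 12):
  1P = (16, 11)
  2P = (0, 10)
  3P = (15, 2)
  4P = (4, 5)
  5P = (9, 4)
  6P = (22, 6)
  7P = (17, 9)
  8P = (17, 14)
  9P = (22, 17)
  10P = (9, 19)
  11P = (4, 18)
  12P = (15, 21)
  13P = (0, 13)
  14P = (16, 12)
Match found at i = 14.

k = 14


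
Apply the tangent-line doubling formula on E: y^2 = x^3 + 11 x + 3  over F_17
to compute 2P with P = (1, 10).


Doubling: s = (3 x1^2 + a) / (2 y1)
s = (3*1^2 + 11) / (2*10) mod 17 = 16
x3 = s^2 - 2 x1 mod 17 = 16^2 - 2*1 = 16
y3 = s (x1 - x3) - y1 mod 17 = 16 * (1 - 16) - 10 = 5

2P = (16, 5)


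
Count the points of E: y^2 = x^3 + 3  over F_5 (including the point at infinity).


For each x in F_5, count y with y^2 = x^3 + 0 x + 3 mod 5:
  x = 1: RHS = 4, y in [2, 3]  -> 2 point(s)
  x = 2: RHS = 1, y in [1, 4]  -> 2 point(s)
  x = 3: RHS = 0, y in [0]  -> 1 point(s)
Affine points: 5. Add the point at infinity: total = 6.

#E(F_5) = 6


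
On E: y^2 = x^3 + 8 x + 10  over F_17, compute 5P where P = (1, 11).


k = 5 = 101_2 (binary, LSB first: 101)
Double-and-add from P = (1, 11):
  bit 0 = 1: acc = O + (1, 11) = (1, 11)
  bit 1 = 0: acc unchanged = (1, 11)
  bit 2 = 1: acc = (1, 11) + (10, 6) = (4, 2)

5P = (4, 2)


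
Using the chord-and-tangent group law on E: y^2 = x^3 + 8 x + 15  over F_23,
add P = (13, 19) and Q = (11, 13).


P != Q, so use the chord formula.
s = (y2 - y1) / (x2 - x1) = (17) / (21) mod 23 = 3
x3 = s^2 - x1 - x2 mod 23 = 3^2 - 13 - 11 = 8
y3 = s (x1 - x3) - y1 mod 23 = 3 * (13 - 8) - 19 = 19

P + Q = (8, 19)


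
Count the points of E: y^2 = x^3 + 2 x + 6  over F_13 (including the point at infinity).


For each x in F_13, count y with y^2 = x^3 + 2 x + 6 mod 13:
  x = 1: RHS = 9, y in [3, 10]  -> 2 point(s)
  x = 3: RHS = 0, y in [0]  -> 1 point(s)
  x = 4: RHS = 0, y in [0]  -> 1 point(s)
  x = 6: RHS = 0, y in [0]  -> 1 point(s)
  x = 7: RHS = 12, y in [5, 8]  -> 2 point(s)
  x = 8: RHS = 1, y in [1, 12]  -> 2 point(s)
  x = 9: RHS = 12, y in [5, 8]  -> 2 point(s)
  x = 10: RHS = 12, y in [5, 8]  -> 2 point(s)
  x = 12: RHS = 3, y in [4, 9]  -> 2 point(s)
Affine points: 15. Add the point at infinity: total = 16.

#E(F_13) = 16


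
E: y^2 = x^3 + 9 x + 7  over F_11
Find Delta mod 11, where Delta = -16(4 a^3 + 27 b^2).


4 a^3 + 27 b^2 = 4*9^3 + 27*7^2 = 2916 + 1323 = 4239
Delta = -16 * (4239) = -67824
Delta mod 11 = 2

Delta = 2 (mod 11)


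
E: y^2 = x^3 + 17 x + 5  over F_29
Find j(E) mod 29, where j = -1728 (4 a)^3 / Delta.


Delta = -16(4 a^3 + 27 b^2) mod 29 = 3
-1728 * (4 a)^3 = -1728 * (4*17)^3 mod 29 = 23
j = 23 * 3^(-1) mod 29 = 27

j = 27 (mod 29)


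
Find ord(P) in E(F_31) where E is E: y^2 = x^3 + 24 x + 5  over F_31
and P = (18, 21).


Compute successive multiples of P until we hit O:
  1P = (18, 21)
  2P = (0, 25)
  3P = (23, 18)
  4P = (4, 14)
  5P = (17, 26)
  6P = (21, 25)
  7P = (11, 9)
  8P = (10, 6)
  ... (continuing to 32P)
  32P = O

ord(P) = 32


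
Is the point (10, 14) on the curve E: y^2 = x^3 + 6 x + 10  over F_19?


Check whether y^2 = x^3 + 6 x + 10 (mod 19) for (x, y) = (10, 14).
LHS: y^2 = 14^2 mod 19 = 6
RHS: x^3 + 6 x + 10 = 10^3 + 6*10 + 10 mod 19 = 6
LHS = RHS

Yes, on the curve


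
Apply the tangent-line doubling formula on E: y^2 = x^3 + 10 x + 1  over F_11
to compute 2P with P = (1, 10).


Doubling: s = (3 x1^2 + a) / (2 y1)
s = (3*1^2 + 10) / (2*10) mod 11 = 10
x3 = s^2 - 2 x1 mod 11 = 10^2 - 2*1 = 10
y3 = s (x1 - x3) - y1 mod 11 = 10 * (1 - 10) - 10 = 10

2P = (10, 10)


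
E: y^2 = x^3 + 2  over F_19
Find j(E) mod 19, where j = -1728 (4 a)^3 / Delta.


Delta = -16(4 a^3 + 27 b^2) mod 19 = 1
-1728 * (4 a)^3 = -1728 * (4*0)^3 mod 19 = 0
j = 0 * 1^(-1) mod 19 = 0

j = 0 (mod 19)


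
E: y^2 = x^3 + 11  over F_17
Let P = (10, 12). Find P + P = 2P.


Doubling: s = (3 x1^2 + a) / (2 y1)
s = (3*10^2 + 0) / (2*12) mod 17 = 4
x3 = s^2 - 2 x1 mod 17 = 4^2 - 2*10 = 13
y3 = s (x1 - x3) - y1 mod 17 = 4 * (10 - 13) - 12 = 10

2P = (13, 10)


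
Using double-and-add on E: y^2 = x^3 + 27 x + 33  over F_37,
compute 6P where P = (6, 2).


k = 6 = 110_2 (binary, LSB first: 011)
Double-and-add from P = (6, 2):
  bit 0 = 0: acc unchanged = O
  bit 1 = 1: acc = O + (24, 1) = (24, 1)
  bit 2 = 1: acc = (24, 1) + (16, 26) = (27, 13)

6P = (27, 13)


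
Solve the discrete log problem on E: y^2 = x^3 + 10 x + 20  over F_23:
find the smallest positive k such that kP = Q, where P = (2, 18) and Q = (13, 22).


Enumerate multiples of P until we hit Q = (13, 22):
  1P = (2, 18)
  2P = (22, 3)
  3P = (1, 10)
  4P = (15, 16)
  5P = (18, 11)
  6P = (4, 3)
  7P = (10, 19)
  8P = (20, 20)
  9P = (3, 10)
  10P = (13, 1)
  11P = (14, 11)
  12P = (19, 13)
  13P = (11, 9)
  14P = (11, 14)
  15P = (19, 10)
  16P = (14, 12)
  17P = (13, 22)
Match found at i = 17.

k = 17


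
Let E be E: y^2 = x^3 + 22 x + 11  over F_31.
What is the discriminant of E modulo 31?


4 a^3 + 27 b^2 = 4*22^3 + 27*11^2 = 42592 + 3267 = 45859
Delta = -16 * (45859) = -733744
Delta mod 31 = 26

Delta = 26 (mod 31)


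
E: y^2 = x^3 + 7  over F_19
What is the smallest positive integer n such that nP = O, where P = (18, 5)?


Compute successive multiples of P until we hit O:
  1P = (18, 5)
  2P = (0, 8)
  3P = (10, 0)
  4P = (0, 11)
  5P = (18, 14)
  6P = O

ord(P) = 6


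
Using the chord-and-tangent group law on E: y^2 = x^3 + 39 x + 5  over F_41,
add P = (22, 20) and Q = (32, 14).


P != Q, so use the chord formula.
s = (y2 - y1) / (x2 - x1) = (35) / (10) mod 41 = 24
x3 = s^2 - x1 - x2 mod 41 = 24^2 - 22 - 32 = 30
y3 = s (x1 - x3) - y1 mod 41 = 24 * (22 - 30) - 20 = 34

P + Q = (30, 34)


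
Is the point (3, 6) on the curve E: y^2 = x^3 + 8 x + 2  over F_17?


Check whether y^2 = x^3 + 8 x + 2 (mod 17) for (x, y) = (3, 6).
LHS: y^2 = 6^2 mod 17 = 2
RHS: x^3 + 8 x + 2 = 3^3 + 8*3 + 2 mod 17 = 2
LHS = RHS

Yes, on the curve


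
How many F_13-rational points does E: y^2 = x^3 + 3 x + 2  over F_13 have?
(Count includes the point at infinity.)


For each x in F_13, count y with y^2 = x^3 + 3 x + 2 mod 13:
  x = 2: RHS = 3, y in [4, 9]  -> 2 point(s)
  x = 3: RHS = 12, y in [5, 8]  -> 2 point(s)
  x = 4: RHS = 0, y in [0]  -> 1 point(s)
  x = 5: RHS = 12, y in [5, 8]  -> 2 point(s)
  x = 9: RHS = 4, y in [2, 11]  -> 2 point(s)
  x = 11: RHS = 1, y in [1, 12]  -> 2 point(s)
Affine points: 11. Add the point at infinity: total = 12.

#E(F_13) = 12


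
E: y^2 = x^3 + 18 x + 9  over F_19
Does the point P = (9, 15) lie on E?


Check whether y^2 = x^3 + 18 x + 9 (mod 19) for (x, y) = (9, 15).
LHS: y^2 = 15^2 mod 19 = 16
RHS: x^3 + 18 x + 9 = 9^3 + 18*9 + 9 mod 19 = 7
LHS != RHS

No, not on the curve


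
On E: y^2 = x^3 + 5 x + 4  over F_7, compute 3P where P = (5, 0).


k = 3 = 11_2 (binary, LSB first: 11)
Double-and-add from P = (5, 0):
  bit 0 = 1: acc = O + (5, 0) = (5, 0)
  bit 1 = 1: acc = (5, 0) + O = (5, 0)

3P = (5, 0)


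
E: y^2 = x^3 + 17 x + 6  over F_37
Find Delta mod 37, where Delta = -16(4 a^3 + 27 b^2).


4 a^3 + 27 b^2 = 4*17^3 + 27*6^2 = 19652 + 972 = 20624
Delta = -16 * (20624) = -329984
Delta mod 37 = 19

Delta = 19 (mod 37)


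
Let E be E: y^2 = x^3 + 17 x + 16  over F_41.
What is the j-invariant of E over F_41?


Delta = -16(4 a^3 + 27 b^2) mod 41 = 23
-1728 * (4 a)^3 = -1728 * (4*17)^3 mod 41 = 23
j = 23 * 23^(-1) mod 41 = 1

j = 1 (mod 41)


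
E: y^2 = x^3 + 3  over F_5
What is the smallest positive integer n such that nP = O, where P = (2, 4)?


Compute successive multiples of P until we hit O:
  1P = (2, 4)
  2P = (2, 1)
  3P = O

ord(P) = 3


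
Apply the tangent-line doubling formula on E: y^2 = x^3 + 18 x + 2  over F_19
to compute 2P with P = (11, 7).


Doubling: s = (3 x1^2 + a) / (2 y1)
s = (3*11^2 + 18) / (2*7) mod 19 = 15
x3 = s^2 - 2 x1 mod 19 = 15^2 - 2*11 = 13
y3 = s (x1 - x3) - y1 mod 19 = 15 * (11 - 13) - 7 = 1

2P = (13, 1)


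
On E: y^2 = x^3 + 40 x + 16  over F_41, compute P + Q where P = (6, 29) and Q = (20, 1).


P != Q, so use the chord formula.
s = (y2 - y1) / (x2 - x1) = (13) / (14) mod 41 = 39
x3 = s^2 - x1 - x2 mod 41 = 39^2 - 6 - 20 = 19
y3 = s (x1 - x3) - y1 mod 41 = 39 * (6 - 19) - 29 = 38

P + Q = (19, 38)


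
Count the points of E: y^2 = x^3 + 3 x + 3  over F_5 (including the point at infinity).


For each x in F_5, count y with y^2 = x^3 + 3 x + 3 mod 5:
  x = 3: RHS = 4, y in [2, 3]  -> 2 point(s)
  x = 4: RHS = 4, y in [2, 3]  -> 2 point(s)
Affine points: 4. Add the point at infinity: total = 5.

#E(F_5) = 5


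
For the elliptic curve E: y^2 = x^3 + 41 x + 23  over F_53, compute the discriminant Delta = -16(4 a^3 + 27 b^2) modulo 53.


4 a^3 + 27 b^2 = 4*41^3 + 27*23^2 = 275684 + 14283 = 289967
Delta = -16 * (289967) = -4639472
Delta mod 53 = 42

Delta = 42 (mod 53)


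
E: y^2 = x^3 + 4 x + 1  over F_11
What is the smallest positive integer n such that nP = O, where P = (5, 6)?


Compute successive multiples of P until we hit O:
  1P = (5, 6)
  2P = (5, 5)
  3P = O

ord(P) = 3


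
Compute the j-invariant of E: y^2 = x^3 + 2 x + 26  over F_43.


Delta = -16(4 a^3 + 27 b^2) mod 43 = 28
-1728 * (4 a)^3 = -1728 * (4*2)^3 mod 43 = 32
j = 32 * 28^(-1) mod 43 = 38

j = 38 (mod 43)


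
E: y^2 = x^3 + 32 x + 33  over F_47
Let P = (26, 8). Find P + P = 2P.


Doubling: s = (3 x1^2 + a) / (2 y1)
s = (3*26^2 + 32) / (2*8) mod 47 = 23
x3 = s^2 - 2 x1 mod 47 = 23^2 - 2*26 = 7
y3 = s (x1 - x3) - y1 mod 47 = 23 * (26 - 7) - 8 = 6

2P = (7, 6)


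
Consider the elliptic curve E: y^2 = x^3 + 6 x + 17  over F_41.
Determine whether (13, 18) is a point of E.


Check whether y^2 = x^3 + 6 x + 17 (mod 41) for (x, y) = (13, 18).
LHS: y^2 = 18^2 mod 41 = 37
RHS: x^3 + 6 x + 17 = 13^3 + 6*13 + 17 mod 41 = 37
LHS = RHS

Yes, on the curve


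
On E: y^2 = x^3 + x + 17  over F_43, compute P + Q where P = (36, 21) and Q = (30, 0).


P != Q, so use the chord formula.
s = (y2 - y1) / (x2 - x1) = (22) / (37) mod 43 = 25
x3 = s^2 - x1 - x2 mod 43 = 25^2 - 36 - 30 = 0
y3 = s (x1 - x3) - y1 mod 43 = 25 * (36 - 0) - 21 = 19

P + Q = (0, 19)


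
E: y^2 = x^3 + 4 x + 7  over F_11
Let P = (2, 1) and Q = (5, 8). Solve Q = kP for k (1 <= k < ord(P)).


Enumerate multiples of P until we hit Q = (5, 8):
  1P = (2, 1)
  2P = (5, 8)
Match found at i = 2.

k = 2


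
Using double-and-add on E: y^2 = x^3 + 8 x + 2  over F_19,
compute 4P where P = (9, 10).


k = 4 = 100_2 (binary, LSB first: 001)
Double-and-add from P = (9, 10):
  bit 0 = 0: acc unchanged = O
  bit 1 = 0: acc unchanged = O
  bit 2 = 1: acc = O + (15, 18) = (15, 18)

4P = (15, 18)


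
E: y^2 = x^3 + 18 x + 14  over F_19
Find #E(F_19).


For each x in F_19, count y with y^2 = x^3 + 18 x + 14 mod 19:
  x = 2: RHS = 1, y in [1, 18]  -> 2 point(s)
  x = 3: RHS = 0, y in [0]  -> 1 point(s)
  x = 4: RHS = 17, y in [6, 13]  -> 2 point(s)
  x = 5: RHS = 1, y in [1, 18]  -> 2 point(s)
  x = 8: RHS = 5, y in [9, 10]  -> 2 point(s)
  x = 10: RHS = 16, y in [4, 15]  -> 2 point(s)
  x = 11: RHS = 4, y in [2, 17]  -> 2 point(s)
  x = 12: RHS = 1, y in [1, 18]  -> 2 point(s)
  x = 15: RHS = 11, y in [7, 12]  -> 2 point(s)
  x = 16: RHS = 9, y in [3, 16]  -> 2 point(s)
Affine points: 19. Add the point at infinity: total = 20.

#E(F_19) = 20


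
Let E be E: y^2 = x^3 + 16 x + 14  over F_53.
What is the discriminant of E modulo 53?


4 a^3 + 27 b^2 = 4*16^3 + 27*14^2 = 16384 + 5292 = 21676
Delta = -16 * (21676) = -346816
Delta mod 53 = 16

Delta = 16 (mod 53)


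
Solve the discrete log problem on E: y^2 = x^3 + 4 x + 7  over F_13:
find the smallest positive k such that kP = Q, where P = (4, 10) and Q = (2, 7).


Enumerate multiples of P until we hit Q = (2, 7):
  1P = (4, 10)
  2P = (5, 3)
  3P = (1, 8)
  4P = (7, 1)
  5P = (11, 11)
  6P = (2, 7)
Match found at i = 6.

k = 6


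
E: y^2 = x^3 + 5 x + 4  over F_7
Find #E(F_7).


For each x in F_7, count y with y^2 = x^3 + 5 x + 4 mod 7:
  x = 0: RHS = 4, y in [2, 5]  -> 2 point(s)
  x = 2: RHS = 1, y in [1, 6]  -> 2 point(s)
  x = 3: RHS = 4, y in [2, 5]  -> 2 point(s)
  x = 4: RHS = 4, y in [2, 5]  -> 2 point(s)
  x = 5: RHS = 0, y in [0]  -> 1 point(s)
Affine points: 9. Add the point at infinity: total = 10.

#E(F_7) = 10


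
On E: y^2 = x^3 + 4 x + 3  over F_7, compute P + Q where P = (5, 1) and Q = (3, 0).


P != Q, so use the chord formula.
s = (y2 - y1) / (x2 - x1) = (6) / (5) mod 7 = 4
x3 = s^2 - x1 - x2 mod 7 = 4^2 - 5 - 3 = 1
y3 = s (x1 - x3) - y1 mod 7 = 4 * (5 - 1) - 1 = 1

P + Q = (1, 1)


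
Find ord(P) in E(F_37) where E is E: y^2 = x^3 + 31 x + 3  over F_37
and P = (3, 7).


Compute successive multiples of P until we hit O:
  1P = (3, 7)
  2P = (24, 17)
  3P = (26, 12)
  4P = (17, 35)
  5P = (21, 31)
  6P = (23, 28)
  7P = (22, 23)
  8P = (0, 15)
  ... (continuing to 17P)
  17P = O

ord(P) = 17


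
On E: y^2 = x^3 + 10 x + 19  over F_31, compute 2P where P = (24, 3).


Doubling: s = (3 x1^2 + a) / (2 y1)
s = (3*24^2 + 10) / (2*3) mod 31 = 21
x3 = s^2 - 2 x1 mod 31 = 21^2 - 2*24 = 21
y3 = s (x1 - x3) - y1 mod 31 = 21 * (24 - 21) - 3 = 29

2P = (21, 29)


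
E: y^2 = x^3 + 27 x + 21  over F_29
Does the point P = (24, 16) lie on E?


Check whether y^2 = x^3 + 27 x + 21 (mod 29) for (x, y) = (24, 16).
LHS: y^2 = 16^2 mod 29 = 24
RHS: x^3 + 27 x + 21 = 24^3 + 27*24 + 21 mod 29 = 22
LHS != RHS

No, not on the curve


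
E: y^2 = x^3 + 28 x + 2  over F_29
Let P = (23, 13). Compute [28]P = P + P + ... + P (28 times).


k = 28 = 11100_2 (binary, LSB first: 00111)
Double-and-add from P = (23, 13):
  bit 0 = 0: acc unchanged = O
  bit 1 = 0: acc unchanged = O
  bit 2 = 1: acc = O + (12, 23) = (12, 23)
  bit 3 = 1: acc = (12, 23) + (18, 4) = (5, 8)
  bit 4 = 1: acc = (5, 8) + (16, 14) = (21, 7)

28P = (21, 7)


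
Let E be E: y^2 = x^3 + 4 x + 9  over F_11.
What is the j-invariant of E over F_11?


Delta = -16(4 a^3 + 27 b^2) mod 11 = 6
-1728 * (4 a)^3 = -1728 * (4*4)^3 mod 11 = 7
j = 7 * 6^(-1) mod 11 = 3

j = 3 (mod 11)


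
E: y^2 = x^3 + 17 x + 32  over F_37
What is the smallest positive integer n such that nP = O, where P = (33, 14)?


Compute successive multiples of P until we hit O:
  1P = (33, 14)
  2P = (9, 10)
  3P = (31, 11)
  4P = (3, 31)
  5P = (22, 18)
  6P = (28, 1)
  7P = (2, 0)
  8P = (28, 36)
  ... (continuing to 14P)
  14P = O

ord(P) = 14
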